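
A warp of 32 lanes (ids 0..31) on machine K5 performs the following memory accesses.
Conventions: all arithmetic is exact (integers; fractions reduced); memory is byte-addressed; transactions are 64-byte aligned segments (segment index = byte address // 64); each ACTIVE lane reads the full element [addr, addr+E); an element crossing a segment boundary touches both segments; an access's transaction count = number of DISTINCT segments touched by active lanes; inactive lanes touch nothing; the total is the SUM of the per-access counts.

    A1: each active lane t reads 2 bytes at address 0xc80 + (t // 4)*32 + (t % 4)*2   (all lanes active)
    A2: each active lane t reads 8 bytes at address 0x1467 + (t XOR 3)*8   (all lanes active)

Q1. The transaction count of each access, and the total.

A1: 4 transactions
A2: 5 transactions

Answer: 4,5; total 9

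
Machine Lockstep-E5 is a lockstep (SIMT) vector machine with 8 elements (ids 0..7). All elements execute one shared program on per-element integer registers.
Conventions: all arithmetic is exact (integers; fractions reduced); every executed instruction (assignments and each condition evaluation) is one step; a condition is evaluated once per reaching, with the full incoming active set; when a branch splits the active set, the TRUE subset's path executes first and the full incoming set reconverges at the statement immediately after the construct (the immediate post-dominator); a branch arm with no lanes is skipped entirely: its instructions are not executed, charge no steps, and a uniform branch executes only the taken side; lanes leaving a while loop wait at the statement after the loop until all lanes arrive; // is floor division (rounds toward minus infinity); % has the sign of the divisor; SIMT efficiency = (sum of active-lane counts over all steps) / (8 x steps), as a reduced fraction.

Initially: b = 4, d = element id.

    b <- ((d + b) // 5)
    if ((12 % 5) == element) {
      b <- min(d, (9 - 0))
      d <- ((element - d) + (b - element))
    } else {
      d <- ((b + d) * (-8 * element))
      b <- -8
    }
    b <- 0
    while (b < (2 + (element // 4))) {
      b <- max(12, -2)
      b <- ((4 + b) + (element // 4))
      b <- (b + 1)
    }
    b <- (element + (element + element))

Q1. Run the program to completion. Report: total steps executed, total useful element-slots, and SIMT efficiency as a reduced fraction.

Answer: 13 steps, 88 useful, 11/13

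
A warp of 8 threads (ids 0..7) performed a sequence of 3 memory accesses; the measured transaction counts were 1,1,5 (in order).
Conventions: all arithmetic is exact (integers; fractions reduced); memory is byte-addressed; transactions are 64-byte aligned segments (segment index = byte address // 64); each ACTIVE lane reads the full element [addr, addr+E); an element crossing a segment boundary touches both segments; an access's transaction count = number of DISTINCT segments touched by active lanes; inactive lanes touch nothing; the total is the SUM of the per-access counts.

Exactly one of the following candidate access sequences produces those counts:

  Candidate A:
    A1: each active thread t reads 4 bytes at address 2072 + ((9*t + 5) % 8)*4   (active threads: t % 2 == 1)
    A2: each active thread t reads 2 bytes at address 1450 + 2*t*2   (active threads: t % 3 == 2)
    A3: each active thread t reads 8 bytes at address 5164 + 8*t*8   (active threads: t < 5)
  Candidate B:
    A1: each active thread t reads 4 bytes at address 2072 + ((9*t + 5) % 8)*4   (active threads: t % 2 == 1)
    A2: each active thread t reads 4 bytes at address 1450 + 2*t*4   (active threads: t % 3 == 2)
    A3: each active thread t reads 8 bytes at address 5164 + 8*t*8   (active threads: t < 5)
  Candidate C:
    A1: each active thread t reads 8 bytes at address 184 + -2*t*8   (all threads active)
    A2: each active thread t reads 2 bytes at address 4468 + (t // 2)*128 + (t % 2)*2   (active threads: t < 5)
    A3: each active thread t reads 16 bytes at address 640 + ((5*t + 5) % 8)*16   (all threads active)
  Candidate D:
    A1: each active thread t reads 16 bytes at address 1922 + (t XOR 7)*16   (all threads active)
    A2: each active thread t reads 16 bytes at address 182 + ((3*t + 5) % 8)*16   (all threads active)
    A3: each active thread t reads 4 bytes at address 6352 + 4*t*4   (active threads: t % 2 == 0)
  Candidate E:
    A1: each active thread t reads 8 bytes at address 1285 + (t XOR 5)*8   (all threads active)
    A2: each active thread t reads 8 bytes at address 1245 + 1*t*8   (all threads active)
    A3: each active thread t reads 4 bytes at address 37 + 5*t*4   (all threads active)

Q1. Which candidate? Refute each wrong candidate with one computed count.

B: A2 gives 2 transactions, not 1
C: A1 gives 2 transactions, not 1
D: A1 gives 3 transactions, not 1
E: A1 gives 2 transactions, not 1
A: all counts match (1,1,5)

Answer: A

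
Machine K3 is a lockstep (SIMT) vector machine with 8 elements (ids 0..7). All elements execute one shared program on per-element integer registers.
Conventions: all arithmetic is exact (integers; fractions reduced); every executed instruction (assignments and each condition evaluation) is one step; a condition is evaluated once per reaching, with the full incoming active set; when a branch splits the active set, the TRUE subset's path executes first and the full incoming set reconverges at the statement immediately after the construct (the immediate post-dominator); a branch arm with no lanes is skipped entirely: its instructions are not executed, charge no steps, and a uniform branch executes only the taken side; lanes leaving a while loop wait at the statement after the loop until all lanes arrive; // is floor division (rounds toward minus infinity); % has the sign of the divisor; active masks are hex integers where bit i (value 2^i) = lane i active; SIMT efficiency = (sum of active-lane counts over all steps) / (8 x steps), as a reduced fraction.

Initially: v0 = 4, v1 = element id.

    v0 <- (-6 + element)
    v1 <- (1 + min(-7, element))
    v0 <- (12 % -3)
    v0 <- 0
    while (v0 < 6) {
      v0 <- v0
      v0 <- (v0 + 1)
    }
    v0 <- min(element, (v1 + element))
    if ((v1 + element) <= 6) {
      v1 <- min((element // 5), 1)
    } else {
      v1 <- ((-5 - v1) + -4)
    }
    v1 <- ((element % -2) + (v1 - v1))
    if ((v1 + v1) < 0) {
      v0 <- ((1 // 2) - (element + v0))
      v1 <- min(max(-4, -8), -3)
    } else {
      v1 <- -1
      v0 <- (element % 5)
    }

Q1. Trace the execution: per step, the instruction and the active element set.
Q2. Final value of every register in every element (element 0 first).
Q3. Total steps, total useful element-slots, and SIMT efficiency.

step 0: v0 <- (-6 + element)         0xff
step 1: v1 <- (1 + min(-7, element)) 0xff
step 2: v0 <- (12 % -3)              0xff
step 3: v0 <- 0                      0xff
step 4: eval (v0 < 6)                0xff
step 5: v0 <- v0                     0xff
step 6: v0 <- (v0 + 1)               0xff
step 7: eval (v0 < 6)                0xff
step 8: v0 <- v0                     0xff
step 9: v0 <- (v0 + 1)               0xff
step 10: eval (v0 < 6)                0xff
step 11: v0 <- v0                     0xff
step 12: v0 <- (v0 + 1)               0xff
step 13: eval (v0 < 6)                0xff
step 14: v0 <- v0                     0xff
step 15: v0 <- (v0 + 1)               0xff
step 16: eval (v0 < 6)                0xff
step 17: v0 <- v0                     0xff
step 18: v0 <- (v0 + 1)               0xff
step 19: eval (v0 < 6)                0xff
step 20: v0 <- v0                     0xff
step 21: v0 <- (v0 + 1)               0xff
step 22: eval (v0 < 6)                0xff
step 23: v0 <- min(element, (v1 + element)) 0xff
step 24: eval ((v1 + element) <= 6)   0xff
step 25: v1 <- min((element // 5), 1) 0xff
step 26: v1 <- ((element % -2) + (v1 - v1)) 0xff
step 27: eval ((v1 + v1) < 0)         0xff
step 28: v0 <- ((1 // 2) - (element + v0)) 0xaa
step 29: v1 <- min(max(-4, -8), -3)   0xaa
step 30: v1 <- -1                     0x55
step 31: v0 <- (element % 5)          0x55

Answer: 32 steps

v0: 0,4,2,0,4,-4,1,-8
v1: -1,-4,-1,-4,-1,-4,-1,-4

steps = 32; useful = 240; efficiency = 240/256 = 15/16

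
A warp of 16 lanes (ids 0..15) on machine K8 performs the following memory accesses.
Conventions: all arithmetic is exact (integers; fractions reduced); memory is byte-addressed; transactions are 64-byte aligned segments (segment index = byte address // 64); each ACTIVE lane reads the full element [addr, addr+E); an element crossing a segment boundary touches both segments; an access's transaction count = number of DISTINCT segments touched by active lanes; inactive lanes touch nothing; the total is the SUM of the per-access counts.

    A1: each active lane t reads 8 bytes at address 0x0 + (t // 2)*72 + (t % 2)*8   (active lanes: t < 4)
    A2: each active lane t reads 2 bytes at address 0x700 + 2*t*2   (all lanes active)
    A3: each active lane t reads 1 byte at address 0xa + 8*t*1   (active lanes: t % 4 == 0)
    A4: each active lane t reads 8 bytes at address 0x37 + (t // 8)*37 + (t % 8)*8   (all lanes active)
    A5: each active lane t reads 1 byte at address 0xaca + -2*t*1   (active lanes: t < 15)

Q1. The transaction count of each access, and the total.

A1: 2 transactions
A2: 1 transaction
A3: 2 transactions
A4: 3 transactions
A5: 2 transactions

Answer: 2,1,2,3,2; total 10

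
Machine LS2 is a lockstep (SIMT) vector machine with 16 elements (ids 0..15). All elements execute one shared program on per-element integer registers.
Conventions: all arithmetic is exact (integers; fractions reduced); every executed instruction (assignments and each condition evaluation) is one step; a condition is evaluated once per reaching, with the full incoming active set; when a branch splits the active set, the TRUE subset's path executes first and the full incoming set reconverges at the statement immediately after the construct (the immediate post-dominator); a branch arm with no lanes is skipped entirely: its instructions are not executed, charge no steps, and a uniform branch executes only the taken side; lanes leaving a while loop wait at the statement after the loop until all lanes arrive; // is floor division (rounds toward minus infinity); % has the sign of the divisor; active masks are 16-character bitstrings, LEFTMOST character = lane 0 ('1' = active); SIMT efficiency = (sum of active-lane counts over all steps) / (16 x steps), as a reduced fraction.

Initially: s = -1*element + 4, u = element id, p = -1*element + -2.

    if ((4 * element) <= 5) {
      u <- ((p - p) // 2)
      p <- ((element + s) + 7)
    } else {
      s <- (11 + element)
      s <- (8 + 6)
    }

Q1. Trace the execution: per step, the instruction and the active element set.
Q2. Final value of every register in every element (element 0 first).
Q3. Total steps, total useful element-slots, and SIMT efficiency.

step 0: eval ((4 * element) <= 5)    1111111111111111
step 1: u <- ((p - p) // 2)          1100000000000000
step 2: p <- ((element + s) + 7)     1100000000000000
step 3: s <- (11 + element)          0011111111111111
step 4: s <- (8 + 6)                 0011111111111111

Answer: 5 steps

s: 4,3,14,14,14,14,14,14,14,14,14,14,14,14,14,14
u: 0,0,2,3,4,5,6,7,8,9,10,11,12,13,14,15
p: 11,11,-4,-5,-6,-7,-8,-9,-10,-11,-12,-13,-14,-15,-16,-17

steps = 5; useful = 48; efficiency = 48/80 = 3/5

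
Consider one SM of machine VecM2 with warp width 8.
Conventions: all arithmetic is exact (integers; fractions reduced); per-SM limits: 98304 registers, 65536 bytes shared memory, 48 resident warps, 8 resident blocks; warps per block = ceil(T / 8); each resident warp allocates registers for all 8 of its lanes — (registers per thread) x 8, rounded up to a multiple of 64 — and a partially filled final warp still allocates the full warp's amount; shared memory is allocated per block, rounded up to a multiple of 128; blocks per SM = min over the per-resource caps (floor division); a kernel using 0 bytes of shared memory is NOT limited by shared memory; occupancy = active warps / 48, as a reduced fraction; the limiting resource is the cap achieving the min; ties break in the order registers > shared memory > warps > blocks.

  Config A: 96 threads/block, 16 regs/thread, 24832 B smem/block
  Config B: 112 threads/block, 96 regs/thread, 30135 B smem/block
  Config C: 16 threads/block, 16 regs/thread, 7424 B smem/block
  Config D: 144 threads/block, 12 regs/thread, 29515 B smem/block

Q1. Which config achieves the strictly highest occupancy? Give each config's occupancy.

occupancies: A 1/2, B 7/12, C 1/3, D 3/4

Answer: D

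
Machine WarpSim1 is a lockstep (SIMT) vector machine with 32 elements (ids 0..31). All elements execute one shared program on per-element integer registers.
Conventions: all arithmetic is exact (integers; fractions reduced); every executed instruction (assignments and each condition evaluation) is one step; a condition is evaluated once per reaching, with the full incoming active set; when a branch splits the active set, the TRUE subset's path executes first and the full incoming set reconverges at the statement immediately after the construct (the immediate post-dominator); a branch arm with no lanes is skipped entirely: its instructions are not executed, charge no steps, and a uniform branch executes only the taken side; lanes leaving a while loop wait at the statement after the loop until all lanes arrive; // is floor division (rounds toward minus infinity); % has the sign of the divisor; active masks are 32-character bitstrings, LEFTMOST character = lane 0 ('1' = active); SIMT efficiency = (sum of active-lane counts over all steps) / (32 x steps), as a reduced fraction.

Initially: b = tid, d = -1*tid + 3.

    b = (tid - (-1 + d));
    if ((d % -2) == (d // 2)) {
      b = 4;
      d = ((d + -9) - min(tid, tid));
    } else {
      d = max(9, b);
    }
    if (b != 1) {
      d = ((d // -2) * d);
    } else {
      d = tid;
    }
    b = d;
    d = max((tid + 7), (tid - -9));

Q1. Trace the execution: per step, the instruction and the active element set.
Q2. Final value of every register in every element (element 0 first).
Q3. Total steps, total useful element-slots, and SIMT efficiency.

step 0: b <- (tid - (-1 + d))        11111111111111111111111111111111
step 1: eval ((d % -2) == (d // 2))  11111111111111111111111111111111
step 2: b <- 4                       00011000000000000000000000000000
step 3: d <- ((d + -9) - min(tid, tid)) 00011000000000000000000000000000
step 4: d <- max(9, b)               11100111111111111111111111111111
step 5: eval (b != 1)                11111111111111111111111111111111
step 6: d <- ((d // -2) * d)         11111111111111111111111111111111
step 7: b <- d                       11111111111111111111111111111111
step 8: d <- max((tid + 7), (tid - -9)) 11111111111111111111111111111111

Answer: 9 steps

b: -45,-45,-45,-72,-98,-45,-50,-72,-98,-128,-162,-200,-242,-288,-338,-392,-450,-512,-578,-648,-722,-800,-882,-968,-1058,-1152,-1250,-1352,-1458,-1568,-1682,-1800
d: 9,10,11,12,13,14,15,16,17,18,19,20,21,22,23,24,25,26,27,28,29,30,31,32,33,34,35,36,37,38,39,40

steps = 9; useful = 226; efficiency = 226/288 = 113/144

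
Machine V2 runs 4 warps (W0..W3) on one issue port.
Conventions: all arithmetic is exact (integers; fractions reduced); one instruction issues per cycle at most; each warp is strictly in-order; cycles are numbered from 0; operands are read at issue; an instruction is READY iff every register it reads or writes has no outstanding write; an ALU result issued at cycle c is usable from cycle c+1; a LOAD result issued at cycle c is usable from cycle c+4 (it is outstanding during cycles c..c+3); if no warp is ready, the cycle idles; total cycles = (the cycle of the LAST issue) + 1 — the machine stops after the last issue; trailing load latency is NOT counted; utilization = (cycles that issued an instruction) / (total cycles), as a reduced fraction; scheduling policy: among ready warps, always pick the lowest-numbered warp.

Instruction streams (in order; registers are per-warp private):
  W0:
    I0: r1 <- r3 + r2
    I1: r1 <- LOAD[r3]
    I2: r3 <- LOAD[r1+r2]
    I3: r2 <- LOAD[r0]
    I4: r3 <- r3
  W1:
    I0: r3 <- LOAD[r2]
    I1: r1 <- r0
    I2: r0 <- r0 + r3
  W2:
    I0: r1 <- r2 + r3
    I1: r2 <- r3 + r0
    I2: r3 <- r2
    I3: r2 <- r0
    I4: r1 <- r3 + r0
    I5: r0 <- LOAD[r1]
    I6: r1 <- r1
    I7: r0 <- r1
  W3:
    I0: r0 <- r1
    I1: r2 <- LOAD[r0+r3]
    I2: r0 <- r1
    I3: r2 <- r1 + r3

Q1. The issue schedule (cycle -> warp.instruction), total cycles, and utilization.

cycle 0: W0.I0
cycle 1: W0.I1
cycle 2: W1.I0
cycle 3: W1.I1
cycle 4: W2.I0
cycle 5: W0.I2
cycle 6: W0.I3
cycle 7: W1.I2
cycle 8: W2.I1
cycle 9: W0.I4
cycle 10: W2.I2
cycle 11: W2.I3
cycle 12: W2.I4
cycle 13: W2.I5
cycle 14: W2.I6
cycle 15: W3.I0
cycle 16: W3.I1
cycle 17: W2.I7
cycle 18: W3.I2
cycle 19: idle
cycle 20: W3.I3

Answer: 21 cycles, utilization 20/21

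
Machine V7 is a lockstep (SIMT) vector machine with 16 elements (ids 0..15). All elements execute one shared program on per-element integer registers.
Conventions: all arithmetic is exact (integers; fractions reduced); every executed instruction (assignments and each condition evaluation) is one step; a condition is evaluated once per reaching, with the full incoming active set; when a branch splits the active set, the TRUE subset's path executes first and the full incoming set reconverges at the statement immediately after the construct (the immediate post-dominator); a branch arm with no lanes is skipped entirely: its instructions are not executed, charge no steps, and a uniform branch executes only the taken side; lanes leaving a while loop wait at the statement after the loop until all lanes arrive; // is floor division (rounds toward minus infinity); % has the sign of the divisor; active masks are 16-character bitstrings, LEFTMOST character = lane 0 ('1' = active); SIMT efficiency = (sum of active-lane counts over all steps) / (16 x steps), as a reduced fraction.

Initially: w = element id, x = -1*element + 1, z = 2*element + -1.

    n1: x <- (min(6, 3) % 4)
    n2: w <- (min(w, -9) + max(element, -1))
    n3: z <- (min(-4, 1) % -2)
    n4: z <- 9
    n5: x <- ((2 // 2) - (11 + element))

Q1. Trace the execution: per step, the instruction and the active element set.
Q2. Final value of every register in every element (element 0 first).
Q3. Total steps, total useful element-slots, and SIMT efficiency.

step 0: x <- (min(6, 3) % 4)         1111111111111111
step 1: w <- (min(w, -9) + max(element, -1)) 1111111111111111
step 2: z <- (min(-4, 1) % -2)       1111111111111111
step 3: z <- 9                       1111111111111111
step 4: x <- ((2 // 2) - (11 + element)) 1111111111111111

Answer: 5 steps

w: -9,-8,-7,-6,-5,-4,-3,-2,-1,0,1,2,3,4,5,6
x: -10,-11,-12,-13,-14,-15,-16,-17,-18,-19,-20,-21,-22,-23,-24,-25
z: 9,9,9,9,9,9,9,9,9,9,9,9,9,9,9,9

steps = 5; useful = 80; efficiency = 80/80 = 1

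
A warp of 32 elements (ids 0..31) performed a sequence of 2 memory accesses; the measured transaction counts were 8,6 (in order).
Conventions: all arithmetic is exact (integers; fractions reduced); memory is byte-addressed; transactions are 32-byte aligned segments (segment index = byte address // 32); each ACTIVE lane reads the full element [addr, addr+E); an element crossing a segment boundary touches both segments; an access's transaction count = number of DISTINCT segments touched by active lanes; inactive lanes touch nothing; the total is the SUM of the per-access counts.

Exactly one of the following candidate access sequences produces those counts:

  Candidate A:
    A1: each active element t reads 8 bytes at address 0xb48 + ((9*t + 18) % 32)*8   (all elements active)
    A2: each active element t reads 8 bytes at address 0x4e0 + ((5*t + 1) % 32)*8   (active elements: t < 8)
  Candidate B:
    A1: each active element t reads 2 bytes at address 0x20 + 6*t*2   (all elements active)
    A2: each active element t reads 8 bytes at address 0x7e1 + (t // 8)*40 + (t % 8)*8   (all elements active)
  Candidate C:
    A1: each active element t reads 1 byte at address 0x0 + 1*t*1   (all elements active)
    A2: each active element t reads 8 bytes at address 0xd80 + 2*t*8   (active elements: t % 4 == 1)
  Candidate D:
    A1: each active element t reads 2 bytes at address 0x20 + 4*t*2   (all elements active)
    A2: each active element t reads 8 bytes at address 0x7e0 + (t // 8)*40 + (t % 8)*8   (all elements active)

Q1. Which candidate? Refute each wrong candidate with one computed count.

A: A1 gives 9 transactions, not 8
B: A1 gives 12 transactions, not 8
C: A1 gives 1 transaction, not 8
D: all counts match (8,6)

Answer: D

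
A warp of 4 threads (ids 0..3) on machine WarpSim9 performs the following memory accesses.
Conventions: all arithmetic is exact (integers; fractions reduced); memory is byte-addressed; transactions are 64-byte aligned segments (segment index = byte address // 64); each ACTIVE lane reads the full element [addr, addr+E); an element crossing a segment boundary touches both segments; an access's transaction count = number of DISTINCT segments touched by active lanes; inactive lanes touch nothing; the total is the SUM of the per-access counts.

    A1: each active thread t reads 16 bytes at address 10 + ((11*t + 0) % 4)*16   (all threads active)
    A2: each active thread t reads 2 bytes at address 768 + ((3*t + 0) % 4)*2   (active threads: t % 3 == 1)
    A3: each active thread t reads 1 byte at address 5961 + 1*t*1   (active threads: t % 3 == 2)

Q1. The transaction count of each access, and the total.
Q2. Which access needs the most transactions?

A1: 2 transactions
A2: 1 transaction
A3: 1 transaction

Answer: 2,1,1; total 4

Answer: A1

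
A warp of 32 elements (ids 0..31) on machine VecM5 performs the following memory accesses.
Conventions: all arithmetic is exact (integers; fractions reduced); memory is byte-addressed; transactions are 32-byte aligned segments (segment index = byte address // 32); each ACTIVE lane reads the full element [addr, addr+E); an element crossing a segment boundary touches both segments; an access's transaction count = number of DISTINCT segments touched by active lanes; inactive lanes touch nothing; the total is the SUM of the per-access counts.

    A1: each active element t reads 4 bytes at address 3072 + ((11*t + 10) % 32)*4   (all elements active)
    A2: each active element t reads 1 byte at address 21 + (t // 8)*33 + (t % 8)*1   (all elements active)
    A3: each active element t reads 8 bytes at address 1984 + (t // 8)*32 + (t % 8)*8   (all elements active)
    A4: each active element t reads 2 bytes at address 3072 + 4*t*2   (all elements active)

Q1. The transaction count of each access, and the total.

A1: 4 transactions
A2: 4 transactions
A3: 5 transactions
A4: 8 transactions

Answer: 4,4,5,8; total 21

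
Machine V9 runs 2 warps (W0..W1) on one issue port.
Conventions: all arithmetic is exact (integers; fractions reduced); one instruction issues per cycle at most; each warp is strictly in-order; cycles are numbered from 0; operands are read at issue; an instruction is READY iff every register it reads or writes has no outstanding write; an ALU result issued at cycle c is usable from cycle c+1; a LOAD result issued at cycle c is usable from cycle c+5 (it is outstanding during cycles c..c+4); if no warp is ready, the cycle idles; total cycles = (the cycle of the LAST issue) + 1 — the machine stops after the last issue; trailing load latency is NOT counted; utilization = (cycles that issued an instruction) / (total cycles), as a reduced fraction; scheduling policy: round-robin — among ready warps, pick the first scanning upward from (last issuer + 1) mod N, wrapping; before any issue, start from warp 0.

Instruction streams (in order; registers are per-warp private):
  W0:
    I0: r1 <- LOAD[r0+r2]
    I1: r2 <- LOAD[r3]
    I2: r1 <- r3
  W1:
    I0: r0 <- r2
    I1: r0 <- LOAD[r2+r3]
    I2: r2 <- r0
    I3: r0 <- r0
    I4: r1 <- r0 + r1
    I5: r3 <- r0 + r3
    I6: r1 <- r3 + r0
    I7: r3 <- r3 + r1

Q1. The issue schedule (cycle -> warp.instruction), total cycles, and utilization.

cycle 0: W0.I0
cycle 1: W1.I0
cycle 2: W0.I1
cycle 3: W1.I1
cycle 4: idle
cycle 5: W0.I2
cycle 6: idle
cycle 7: idle
cycle 8: W1.I2
cycle 9: W1.I3
cycle 10: W1.I4
cycle 11: W1.I5
cycle 12: W1.I6
cycle 13: W1.I7

Answer: 14 cycles, utilization 11/14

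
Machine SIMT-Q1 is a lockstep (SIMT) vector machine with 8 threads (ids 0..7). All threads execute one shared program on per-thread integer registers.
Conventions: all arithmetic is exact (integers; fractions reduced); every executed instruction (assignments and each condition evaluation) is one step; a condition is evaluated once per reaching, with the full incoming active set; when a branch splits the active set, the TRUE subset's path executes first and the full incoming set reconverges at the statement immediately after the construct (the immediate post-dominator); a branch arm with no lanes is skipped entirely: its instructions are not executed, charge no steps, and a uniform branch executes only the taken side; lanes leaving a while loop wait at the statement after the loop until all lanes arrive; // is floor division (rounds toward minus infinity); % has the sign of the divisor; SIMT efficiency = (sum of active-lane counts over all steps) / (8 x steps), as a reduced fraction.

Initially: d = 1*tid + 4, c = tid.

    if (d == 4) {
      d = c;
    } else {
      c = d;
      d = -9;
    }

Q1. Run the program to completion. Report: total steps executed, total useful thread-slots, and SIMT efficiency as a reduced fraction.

Answer: 4 steps, 23 useful, 23/32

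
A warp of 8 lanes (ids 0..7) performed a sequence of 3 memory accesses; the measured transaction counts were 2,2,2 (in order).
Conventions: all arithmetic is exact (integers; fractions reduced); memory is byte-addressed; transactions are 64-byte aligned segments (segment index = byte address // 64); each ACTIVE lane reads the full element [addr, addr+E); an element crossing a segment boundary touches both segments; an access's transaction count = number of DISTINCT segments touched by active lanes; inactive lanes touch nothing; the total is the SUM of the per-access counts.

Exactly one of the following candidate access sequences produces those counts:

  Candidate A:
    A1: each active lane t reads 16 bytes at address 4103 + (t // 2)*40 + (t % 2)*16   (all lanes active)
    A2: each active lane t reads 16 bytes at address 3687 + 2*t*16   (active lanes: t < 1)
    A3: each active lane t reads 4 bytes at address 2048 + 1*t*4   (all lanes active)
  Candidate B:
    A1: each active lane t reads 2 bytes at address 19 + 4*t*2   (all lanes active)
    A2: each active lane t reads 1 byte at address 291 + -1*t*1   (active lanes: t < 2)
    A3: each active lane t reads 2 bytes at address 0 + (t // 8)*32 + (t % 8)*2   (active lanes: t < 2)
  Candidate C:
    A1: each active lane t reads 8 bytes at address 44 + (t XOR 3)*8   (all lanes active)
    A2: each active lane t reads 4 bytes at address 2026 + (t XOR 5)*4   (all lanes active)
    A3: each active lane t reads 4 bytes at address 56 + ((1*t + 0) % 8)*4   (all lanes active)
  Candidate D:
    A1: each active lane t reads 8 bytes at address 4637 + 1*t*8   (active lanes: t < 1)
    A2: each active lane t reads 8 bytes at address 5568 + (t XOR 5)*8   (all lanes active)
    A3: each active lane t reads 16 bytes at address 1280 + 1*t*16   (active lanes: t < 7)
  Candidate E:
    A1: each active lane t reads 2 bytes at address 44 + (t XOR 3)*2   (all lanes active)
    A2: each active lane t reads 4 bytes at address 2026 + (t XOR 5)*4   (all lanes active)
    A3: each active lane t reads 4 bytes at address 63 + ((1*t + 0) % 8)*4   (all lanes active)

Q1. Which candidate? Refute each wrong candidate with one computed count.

A: A1 gives 3 transactions, not 2
B: A2 gives 1 transaction, not 2
D: A1 gives 1 transaction, not 2
E: A1 gives 1 transaction, not 2
C: all counts match (2,2,2)

Answer: C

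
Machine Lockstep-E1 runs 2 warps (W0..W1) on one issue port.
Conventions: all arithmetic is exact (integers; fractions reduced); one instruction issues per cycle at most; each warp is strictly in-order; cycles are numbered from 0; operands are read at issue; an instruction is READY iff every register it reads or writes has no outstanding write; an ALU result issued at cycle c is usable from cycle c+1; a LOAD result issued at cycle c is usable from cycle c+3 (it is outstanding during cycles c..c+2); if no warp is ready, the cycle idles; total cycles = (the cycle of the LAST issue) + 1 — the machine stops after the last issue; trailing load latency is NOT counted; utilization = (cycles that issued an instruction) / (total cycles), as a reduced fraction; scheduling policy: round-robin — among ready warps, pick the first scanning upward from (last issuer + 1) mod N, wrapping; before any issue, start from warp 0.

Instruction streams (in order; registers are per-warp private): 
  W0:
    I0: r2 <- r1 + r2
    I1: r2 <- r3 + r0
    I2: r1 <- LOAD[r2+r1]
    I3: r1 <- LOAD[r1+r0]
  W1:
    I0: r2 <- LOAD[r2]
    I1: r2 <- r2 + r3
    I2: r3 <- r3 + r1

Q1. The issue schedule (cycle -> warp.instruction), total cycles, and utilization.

cycle 0: W0.I0
cycle 1: W1.I0
cycle 2: W0.I1
cycle 3: W0.I2
cycle 4: W1.I1
cycle 5: W1.I2
cycle 6: W0.I3

Answer: 7 cycles, utilization 1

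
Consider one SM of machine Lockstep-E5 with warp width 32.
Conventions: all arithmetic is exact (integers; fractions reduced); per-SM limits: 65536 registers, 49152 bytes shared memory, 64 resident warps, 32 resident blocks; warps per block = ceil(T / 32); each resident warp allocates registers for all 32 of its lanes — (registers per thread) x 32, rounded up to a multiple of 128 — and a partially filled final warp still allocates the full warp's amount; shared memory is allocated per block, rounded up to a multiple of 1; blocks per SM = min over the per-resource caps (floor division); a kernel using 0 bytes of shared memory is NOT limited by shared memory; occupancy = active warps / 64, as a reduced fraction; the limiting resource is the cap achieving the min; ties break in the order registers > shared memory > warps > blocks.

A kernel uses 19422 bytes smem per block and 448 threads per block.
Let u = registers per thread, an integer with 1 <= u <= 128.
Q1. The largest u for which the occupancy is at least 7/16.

Answer: u = 72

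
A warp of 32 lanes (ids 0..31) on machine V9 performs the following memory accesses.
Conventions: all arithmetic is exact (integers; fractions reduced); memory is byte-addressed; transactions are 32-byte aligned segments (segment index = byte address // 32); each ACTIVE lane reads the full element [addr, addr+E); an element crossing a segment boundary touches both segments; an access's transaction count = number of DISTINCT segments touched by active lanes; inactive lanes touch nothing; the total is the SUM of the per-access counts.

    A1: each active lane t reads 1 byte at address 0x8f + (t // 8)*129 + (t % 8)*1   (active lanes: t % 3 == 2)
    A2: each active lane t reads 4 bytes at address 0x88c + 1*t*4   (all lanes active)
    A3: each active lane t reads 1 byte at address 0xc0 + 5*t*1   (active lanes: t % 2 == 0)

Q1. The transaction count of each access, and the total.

A1: 4 transactions
A2: 5 transactions
A3: 5 transactions

Answer: 4,5,5; total 14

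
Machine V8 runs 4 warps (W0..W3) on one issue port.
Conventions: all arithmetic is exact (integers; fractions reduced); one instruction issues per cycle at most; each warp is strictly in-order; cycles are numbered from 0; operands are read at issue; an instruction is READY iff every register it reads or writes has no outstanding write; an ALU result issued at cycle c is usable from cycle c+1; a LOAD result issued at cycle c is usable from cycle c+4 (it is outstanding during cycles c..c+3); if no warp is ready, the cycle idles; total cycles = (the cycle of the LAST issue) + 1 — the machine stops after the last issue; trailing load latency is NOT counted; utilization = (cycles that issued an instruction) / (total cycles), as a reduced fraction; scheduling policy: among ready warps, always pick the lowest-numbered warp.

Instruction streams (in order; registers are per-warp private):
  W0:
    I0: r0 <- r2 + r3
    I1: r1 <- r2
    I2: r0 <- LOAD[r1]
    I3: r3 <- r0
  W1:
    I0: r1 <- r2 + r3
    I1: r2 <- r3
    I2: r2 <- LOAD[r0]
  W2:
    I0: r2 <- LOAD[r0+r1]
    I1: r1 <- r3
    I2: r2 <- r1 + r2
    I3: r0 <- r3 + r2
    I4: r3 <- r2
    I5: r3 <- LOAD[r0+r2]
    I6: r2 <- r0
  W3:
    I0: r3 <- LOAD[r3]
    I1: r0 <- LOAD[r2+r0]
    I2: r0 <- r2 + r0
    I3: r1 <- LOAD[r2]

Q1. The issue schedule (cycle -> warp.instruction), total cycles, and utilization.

cycle 0: W0.I0
cycle 1: W0.I1
cycle 2: W0.I2
cycle 3: W1.I0
cycle 4: W1.I1
cycle 5: W1.I2
cycle 6: W0.I3
cycle 7: W2.I0
cycle 8: W2.I1
cycle 9: W3.I0
cycle 10: W3.I1
cycle 11: W2.I2
cycle 12: W2.I3
cycle 13: W2.I4
cycle 14: W2.I5
cycle 15: W2.I6
cycle 16: W3.I2
cycle 17: W3.I3

Answer: 18 cycles, utilization 1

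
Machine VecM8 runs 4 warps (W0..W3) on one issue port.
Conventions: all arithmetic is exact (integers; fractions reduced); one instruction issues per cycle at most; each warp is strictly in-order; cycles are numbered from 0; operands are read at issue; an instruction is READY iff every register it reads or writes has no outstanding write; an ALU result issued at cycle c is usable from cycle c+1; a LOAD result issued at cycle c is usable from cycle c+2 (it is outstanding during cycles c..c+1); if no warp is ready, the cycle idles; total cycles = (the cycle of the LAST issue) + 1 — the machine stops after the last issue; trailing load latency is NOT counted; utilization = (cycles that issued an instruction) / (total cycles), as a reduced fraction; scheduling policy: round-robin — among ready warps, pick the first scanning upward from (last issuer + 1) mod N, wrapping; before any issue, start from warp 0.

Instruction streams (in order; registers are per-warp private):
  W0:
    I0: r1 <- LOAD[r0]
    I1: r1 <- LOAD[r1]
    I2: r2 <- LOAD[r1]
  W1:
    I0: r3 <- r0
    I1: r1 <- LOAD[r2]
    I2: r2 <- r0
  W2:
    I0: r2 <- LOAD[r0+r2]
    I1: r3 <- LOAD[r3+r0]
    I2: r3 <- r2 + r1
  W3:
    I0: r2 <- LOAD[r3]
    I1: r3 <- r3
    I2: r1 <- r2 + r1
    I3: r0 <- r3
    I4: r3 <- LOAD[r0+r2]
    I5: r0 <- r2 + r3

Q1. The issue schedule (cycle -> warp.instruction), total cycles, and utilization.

cycle 0: W0.I0
cycle 1: W1.I0
cycle 2: W2.I0
cycle 3: W3.I0
cycle 4: W0.I1
cycle 5: W1.I1
cycle 6: W2.I1
cycle 7: W3.I1
cycle 8: W0.I2
cycle 9: W1.I2
cycle 10: W2.I2
cycle 11: W3.I2
cycle 12: W3.I3
cycle 13: W3.I4
cycle 14: idle
cycle 15: W3.I5

Answer: 16 cycles, utilization 15/16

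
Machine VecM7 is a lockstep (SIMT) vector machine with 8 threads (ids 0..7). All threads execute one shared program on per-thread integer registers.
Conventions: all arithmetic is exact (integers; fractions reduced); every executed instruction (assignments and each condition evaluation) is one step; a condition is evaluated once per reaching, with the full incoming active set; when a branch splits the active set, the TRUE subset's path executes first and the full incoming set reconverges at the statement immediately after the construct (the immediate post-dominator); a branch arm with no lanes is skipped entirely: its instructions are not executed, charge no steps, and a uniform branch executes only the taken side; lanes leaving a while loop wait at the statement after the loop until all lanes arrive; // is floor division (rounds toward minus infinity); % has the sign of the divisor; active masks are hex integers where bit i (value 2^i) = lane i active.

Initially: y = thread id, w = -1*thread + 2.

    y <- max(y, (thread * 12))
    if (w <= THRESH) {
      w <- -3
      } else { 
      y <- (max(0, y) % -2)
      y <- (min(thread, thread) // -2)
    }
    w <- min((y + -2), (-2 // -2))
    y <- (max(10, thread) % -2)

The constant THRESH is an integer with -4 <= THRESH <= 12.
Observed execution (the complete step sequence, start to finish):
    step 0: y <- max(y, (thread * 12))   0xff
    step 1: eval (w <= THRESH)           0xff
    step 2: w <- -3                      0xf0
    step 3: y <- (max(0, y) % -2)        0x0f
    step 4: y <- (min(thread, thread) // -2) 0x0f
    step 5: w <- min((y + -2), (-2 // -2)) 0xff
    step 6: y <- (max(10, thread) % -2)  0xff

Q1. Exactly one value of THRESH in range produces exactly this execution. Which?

Answer: THRESH = -2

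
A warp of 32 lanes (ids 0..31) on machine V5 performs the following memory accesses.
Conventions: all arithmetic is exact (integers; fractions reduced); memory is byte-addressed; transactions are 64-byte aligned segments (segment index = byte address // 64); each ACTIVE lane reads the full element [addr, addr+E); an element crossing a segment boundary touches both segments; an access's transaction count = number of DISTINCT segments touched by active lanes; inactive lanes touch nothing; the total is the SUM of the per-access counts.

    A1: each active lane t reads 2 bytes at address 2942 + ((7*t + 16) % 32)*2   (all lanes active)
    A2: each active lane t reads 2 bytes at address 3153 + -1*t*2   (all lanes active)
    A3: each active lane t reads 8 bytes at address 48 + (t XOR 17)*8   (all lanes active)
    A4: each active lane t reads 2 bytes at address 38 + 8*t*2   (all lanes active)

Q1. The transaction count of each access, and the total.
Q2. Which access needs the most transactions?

A1: 2 transactions
A2: 2 transactions
A3: 5 transactions
A4: 9 transactions

Answer: 2,2,5,9; total 18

Answer: A4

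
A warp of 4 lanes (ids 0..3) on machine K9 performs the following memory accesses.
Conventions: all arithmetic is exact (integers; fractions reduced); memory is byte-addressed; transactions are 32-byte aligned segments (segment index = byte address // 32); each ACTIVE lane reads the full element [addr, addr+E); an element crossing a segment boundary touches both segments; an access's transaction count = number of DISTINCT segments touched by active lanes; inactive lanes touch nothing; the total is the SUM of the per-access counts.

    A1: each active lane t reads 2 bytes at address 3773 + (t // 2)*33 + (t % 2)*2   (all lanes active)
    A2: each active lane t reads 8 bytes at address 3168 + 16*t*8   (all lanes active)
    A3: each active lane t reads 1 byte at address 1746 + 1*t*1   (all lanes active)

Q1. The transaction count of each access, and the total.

A1: 3 transactions
A2: 4 transactions
A3: 1 transaction

Answer: 3,4,1; total 8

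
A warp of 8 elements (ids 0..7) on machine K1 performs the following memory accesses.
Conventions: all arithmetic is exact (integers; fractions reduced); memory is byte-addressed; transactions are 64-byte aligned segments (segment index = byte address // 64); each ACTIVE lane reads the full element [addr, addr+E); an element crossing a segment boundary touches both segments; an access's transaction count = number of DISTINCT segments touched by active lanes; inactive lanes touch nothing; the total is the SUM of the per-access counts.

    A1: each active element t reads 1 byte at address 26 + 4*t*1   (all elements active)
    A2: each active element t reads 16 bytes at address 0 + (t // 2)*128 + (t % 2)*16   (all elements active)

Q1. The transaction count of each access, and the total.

A1: 1 transaction
A2: 4 transactions

Answer: 1,4; total 5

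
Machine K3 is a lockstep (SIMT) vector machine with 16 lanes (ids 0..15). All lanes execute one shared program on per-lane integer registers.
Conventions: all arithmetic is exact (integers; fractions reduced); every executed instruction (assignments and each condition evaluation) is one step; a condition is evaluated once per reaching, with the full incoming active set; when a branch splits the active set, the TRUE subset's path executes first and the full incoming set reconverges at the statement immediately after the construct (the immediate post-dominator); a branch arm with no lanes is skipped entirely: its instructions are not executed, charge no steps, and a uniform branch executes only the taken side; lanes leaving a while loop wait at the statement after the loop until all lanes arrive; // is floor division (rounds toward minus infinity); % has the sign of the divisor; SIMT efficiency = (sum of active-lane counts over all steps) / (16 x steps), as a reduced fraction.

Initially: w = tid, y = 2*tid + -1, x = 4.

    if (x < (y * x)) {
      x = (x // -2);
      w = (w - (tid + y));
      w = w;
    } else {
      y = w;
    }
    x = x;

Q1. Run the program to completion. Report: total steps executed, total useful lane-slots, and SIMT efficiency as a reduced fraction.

Answer: 6 steps, 76 useful, 19/24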